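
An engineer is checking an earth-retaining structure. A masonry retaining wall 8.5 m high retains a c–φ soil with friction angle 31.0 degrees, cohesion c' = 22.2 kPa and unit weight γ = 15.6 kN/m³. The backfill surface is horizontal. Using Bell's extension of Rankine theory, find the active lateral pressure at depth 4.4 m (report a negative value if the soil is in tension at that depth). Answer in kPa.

-3.15 kPa

K_a = (1 − sin φ)/(1 + sin φ) = 0.3201.
σ_a = K_a γ z − 2c√K_a = 0.3201×15.6×4.4 − 2×22.2×0.5658 = -3.149 kPa.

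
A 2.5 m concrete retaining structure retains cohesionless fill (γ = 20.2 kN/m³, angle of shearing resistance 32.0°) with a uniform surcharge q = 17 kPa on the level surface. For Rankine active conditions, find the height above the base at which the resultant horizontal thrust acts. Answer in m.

K_a = 0.3073.
Triangular part P₁ = ½K_aγH² = 19.40 at H/3 = 0.8333 m; rectangular part P₂ = K_a q H = 13.06 at H/2 = 1.250 m.
ȳ = (P₁·0.8333 + P₂·1.250)/(P₁+P₂) = 1.001 m.

1.00 m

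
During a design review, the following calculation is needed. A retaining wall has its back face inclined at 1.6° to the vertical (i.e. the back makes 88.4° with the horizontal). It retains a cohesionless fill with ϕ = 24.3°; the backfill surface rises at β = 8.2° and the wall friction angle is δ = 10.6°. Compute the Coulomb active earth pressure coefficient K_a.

K_a = sin²(α+φ) / [sin²α · sin(α−δ) · (1 + √{sin(φ+δ)sin(φ−β) / (sin(α−δ)sin(α+β))})²].
With α = 88.4°, φ = 24.3°, δ = 10.6°, β = 8.2°: K_a = 0.4419.

0.442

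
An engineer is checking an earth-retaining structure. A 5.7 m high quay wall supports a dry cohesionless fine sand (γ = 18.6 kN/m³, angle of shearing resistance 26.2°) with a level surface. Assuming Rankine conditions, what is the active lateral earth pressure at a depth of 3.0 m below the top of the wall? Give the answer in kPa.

21.6 kPa

K_a = (1 − sin φ)/(1 + sin φ) = 0.3874.
σ_h = K_a γ z = 0.3874 × 18.6 × 3.0 = 21.62 kPa.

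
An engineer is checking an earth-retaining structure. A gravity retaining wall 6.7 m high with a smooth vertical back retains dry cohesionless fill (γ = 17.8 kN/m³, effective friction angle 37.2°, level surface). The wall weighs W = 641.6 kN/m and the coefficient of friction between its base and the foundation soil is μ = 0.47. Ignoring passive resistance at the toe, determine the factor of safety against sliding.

3.06

K_a = tan²(45° − 37.2°/2) = 0.2464.
P_a = ½K_aγH² = 0.5×0.2464×17.8×6.7² = 98.45 kN/m, acting at H/3 = 2.233 m above the base.
FS_sliding = μW / P_a = 0.47×641.6 / 98.45 = 3.063.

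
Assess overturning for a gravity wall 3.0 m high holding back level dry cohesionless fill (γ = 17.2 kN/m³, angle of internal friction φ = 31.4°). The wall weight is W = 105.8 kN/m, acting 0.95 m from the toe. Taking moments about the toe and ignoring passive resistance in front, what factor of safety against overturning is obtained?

4.12

K_a = tan²(45° − 31.4°/2) = 0.3149.
P_a = ½K_aγH² = 0.5×0.3149×17.2×3.0² = 24.37 kN/m, acting at H/3 = 1.000 m above the base.
Overturning moment M_o = P_a × H/3 = 24.37 × 1.000 = 24.37.
Resisting moment M_r = W × 0.95 = 105.8 × 0.95 = 100.5.
FS_overturning = M_r/M_o = 100.5/24.37 = 4.124.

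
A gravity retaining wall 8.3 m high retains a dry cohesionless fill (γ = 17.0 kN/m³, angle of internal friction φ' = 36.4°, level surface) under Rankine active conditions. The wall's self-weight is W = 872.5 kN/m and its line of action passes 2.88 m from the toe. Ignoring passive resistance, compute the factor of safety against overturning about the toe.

K_a = tan²(45° − 36.4°/2) = 0.2552.
P_a = ½K_aγH² = 0.5×0.2552×17.0×8.3² = 149.4 kN/m, acting at H/3 = 2.767 m above the base.
Overturning moment M_o = P_a × H/3 = 149.4 × 2.767 = 413.4.
Resisting moment M_r = W × 2.88 = 872.5 × 2.88 = 2513.
FS_overturning = M_r/M_o = 2513/413.4 = 6.079.

6.08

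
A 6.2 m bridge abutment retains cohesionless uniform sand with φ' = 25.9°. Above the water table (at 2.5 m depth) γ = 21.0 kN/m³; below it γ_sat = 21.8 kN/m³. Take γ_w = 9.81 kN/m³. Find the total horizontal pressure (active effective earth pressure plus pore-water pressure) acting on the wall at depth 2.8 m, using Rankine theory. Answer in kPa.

24.9 kPa

K_a = (1 − sin φ)/(1 + sin φ) = 0.3920.
γ' = 21.8 − 9.81 = 11.99 kN/m³.
Effective vertical stress at 2.8 m: σ'_v = 21.0×2.5 + 11.99×0.300 = 56.10 kPa.
σ'_h = K_a σ'_v = 0.3920 × 56.10 = 21.99 kPa; u = γ_w × 0.300 = 2.943 kPa.
Total σ_h = 21.99 + 2.943 = 24.93 kPa.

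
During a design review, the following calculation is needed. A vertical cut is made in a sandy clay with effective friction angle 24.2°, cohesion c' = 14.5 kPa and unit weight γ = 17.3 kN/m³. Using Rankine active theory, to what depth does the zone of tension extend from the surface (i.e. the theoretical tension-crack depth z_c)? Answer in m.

2.59 m

K_a = tan²(45° − 24.2°/2) = 0.4185; √K_a = 0.6469.
The active pressure is zero where K_a γ z = 2c√K_a, so z_c = 2c/(γ√K_a) = 2×14.5/(17.3×0.6469) = 2.591 m.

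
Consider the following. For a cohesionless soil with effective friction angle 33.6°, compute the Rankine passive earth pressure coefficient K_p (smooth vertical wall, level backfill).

K_p = (1 + sin φ)/(1 − sin φ) = tan²(45° + 33.6°/2) = 3.478.

3.48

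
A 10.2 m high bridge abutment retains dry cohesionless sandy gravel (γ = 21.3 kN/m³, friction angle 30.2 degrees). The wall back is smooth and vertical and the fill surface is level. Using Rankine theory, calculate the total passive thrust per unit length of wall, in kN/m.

K_p = tan²(45° + φ/2) = 3.024.
P_p = ½ K_p γ H² = 0.5 × 3.024 × 21.3 × 10.2² = 3351 kN/m.

3350 kN/m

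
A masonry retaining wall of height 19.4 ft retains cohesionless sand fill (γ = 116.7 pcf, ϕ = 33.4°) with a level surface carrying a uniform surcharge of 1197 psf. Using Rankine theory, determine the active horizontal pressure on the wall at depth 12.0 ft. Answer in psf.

K_a = (1 − sin φ)/(1 + sin φ) = 0.2899.
σ_v = γz + q = 116.7 × 12.0 + 1197 = 2597 psf.
σ_h = K_a σ_v = 0.2899 × 2597 = 753.0 psf.

753 psf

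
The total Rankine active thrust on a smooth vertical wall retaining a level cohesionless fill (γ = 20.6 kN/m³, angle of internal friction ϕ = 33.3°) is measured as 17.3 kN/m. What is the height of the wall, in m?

K_a = 0.2911. P_a = ½ K_a γ H² ⇒ H = √(2P_a/(K_a γ)).
H = √(2×17.3/(0.2911×20.6)) = 2.402 m.

2.40 m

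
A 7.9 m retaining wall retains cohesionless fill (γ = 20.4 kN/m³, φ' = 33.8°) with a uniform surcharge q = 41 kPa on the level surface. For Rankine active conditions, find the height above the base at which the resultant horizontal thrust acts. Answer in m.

3.08 m

K_a = 0.2851.
Triangular part P₁ = ½K_aγH² = 181.5 at H/3 = 2.633 m; rectangular part P₂ = K_a q H = 92.34 at H/2 = 3.950 m.
ȳ = (P₁·2.633 + P₂·3.950)/(P₁+P₂) = 3.077 m.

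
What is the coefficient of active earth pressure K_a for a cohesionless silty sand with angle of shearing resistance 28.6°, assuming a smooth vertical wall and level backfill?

K_a = (1 − sin φ)/(1 + sin φ) = (1 − sin 28.6°)/(1 + sin 28.6°) = 0.3525.

0.353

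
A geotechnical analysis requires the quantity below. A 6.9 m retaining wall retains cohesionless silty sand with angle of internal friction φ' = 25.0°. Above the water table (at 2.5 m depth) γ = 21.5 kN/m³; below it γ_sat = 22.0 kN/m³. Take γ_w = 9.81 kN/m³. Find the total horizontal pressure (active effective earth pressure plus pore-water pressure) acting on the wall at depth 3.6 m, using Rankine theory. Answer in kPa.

K_a = (1 − sin φ)/(1 + sin φ) = 0.4059.
γ' = 22.0 − 9.81 = 12.19 kN/m³.
Effective vertical stress at 3.6 m: σ'_v = 21.5×2.5 + 12.19×1.10 = 67.16 kPa.
σ'_h = K_a σ'_v = 0.4059 × 67.16 = 27.26 kPa; u = γ_w × 1.10 = 10.79 kPa.
Total σ_h = 27.26 + 10.79 = 38.05 kPa.

38.0 kPa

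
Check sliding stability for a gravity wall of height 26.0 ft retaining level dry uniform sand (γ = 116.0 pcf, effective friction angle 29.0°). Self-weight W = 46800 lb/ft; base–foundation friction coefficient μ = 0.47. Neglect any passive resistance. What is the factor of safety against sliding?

1.62

K_a = tan²(45° − 29.0°/2) = 0.3470.
P_a = ½K_aγH² = 0.5×0.3470×116.0×26.0² = 13600 lb/ft, acting at H/3 = 8.667 ft above the base.
FS_sliding = μW / P_a = 0.47×46800 / 13600 = 1.617.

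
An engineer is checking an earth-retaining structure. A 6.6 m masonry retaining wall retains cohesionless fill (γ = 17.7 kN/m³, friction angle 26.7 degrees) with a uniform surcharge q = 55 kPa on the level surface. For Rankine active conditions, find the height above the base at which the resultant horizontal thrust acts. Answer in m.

2.73 m

K_a = 0.3800.
Triangular part P₁ = ½K_aγH² = 146.5 at H/3 = 2.200 m; rectangular part P₂ = K_a q H = 137.9 at H/2 = 3.300 m.
ȳ = (P₁·2.200 + P₂·3.300)/(P₁+P₂) = 2.733 m.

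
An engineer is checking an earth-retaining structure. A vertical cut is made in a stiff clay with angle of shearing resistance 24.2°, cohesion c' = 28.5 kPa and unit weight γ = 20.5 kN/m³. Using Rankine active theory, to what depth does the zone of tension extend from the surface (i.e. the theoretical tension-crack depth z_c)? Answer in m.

4.30 m

K_a = tan²(45° − 24.2°/2) = 0.4185; √K_a = 0.6469.
The active pressure is zero where K_a γ z = 2c√K_a, so z_c = 2c/(γ√K_a) = 2×28.5/(20.5×0.6469) = 4.298 m.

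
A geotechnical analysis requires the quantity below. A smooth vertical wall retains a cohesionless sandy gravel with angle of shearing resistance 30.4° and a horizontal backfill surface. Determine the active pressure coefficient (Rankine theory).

0.328

K_a = (1 − sin φ)/(1 + sin φ) = (1 − sin 30.4°)/(1 + sin 30.4°) = 0.3280.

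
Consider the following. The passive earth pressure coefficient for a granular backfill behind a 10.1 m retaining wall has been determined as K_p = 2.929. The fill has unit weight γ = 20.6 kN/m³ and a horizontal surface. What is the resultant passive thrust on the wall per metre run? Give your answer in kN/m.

3080 kN/m

P = ½ K_p γ H² = 0.5 × 2.929 × 20.6 × 10.1² = 3078 kN/m.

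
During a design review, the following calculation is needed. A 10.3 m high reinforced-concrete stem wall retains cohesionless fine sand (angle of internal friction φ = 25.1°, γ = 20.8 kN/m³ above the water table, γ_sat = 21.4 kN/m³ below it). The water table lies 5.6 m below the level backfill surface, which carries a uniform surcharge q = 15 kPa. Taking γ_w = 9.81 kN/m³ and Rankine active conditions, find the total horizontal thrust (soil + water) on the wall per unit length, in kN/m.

576 kN/m

K_a = tan²(45° − φ/2) = 0.4043.
γ' = 21.4 − 9.81 = 11.59 kN/m³. h₂ = H − d_w = 4.7 m.
σ'_h: at surface K_a·q = 6.064; at WT K_a(q+γd_w) = 53.16; at base K_a(q+γd_w+γ'h₂) = 75.18 kPa.
P₁ = ½(6.064+53.16)×5.6 = 165.8; P₂ = ½(53.16+75.18)×4.7 = 301.6; P_w = ½γ_w h₂² = 108.4.
Total = 165.8+301.6+108.4 = 575.8 kN/m.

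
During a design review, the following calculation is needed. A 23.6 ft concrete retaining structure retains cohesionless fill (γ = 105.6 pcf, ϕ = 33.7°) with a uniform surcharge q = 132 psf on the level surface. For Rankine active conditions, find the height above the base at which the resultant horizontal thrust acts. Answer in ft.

K_a = 0.2863.
Triangular part P₁ = ½K_aγH² = 8419 at H/3 = 7.867 ft; rectangular part P₂ = K_a q H = 891.9 at H/2 = 11.80 ft.
ȳ = (P₁·7.867 + P₂·11.80)/(P₁+P₂) = 8.243 ft.

8.24 ft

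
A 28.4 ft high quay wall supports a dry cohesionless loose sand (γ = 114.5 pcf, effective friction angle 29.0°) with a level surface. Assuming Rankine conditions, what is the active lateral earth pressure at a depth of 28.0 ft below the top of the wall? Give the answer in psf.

1110 psf

K_a = (1 − sin φ)/(1 + sin φ) = 0.3470.
σ_h = K_a γ z = 0.3470 × 114.5 × 28.0 = 1112 psf.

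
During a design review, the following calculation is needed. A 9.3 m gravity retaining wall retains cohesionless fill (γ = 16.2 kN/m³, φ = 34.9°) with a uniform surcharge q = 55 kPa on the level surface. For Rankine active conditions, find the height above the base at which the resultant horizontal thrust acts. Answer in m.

K_a = 0.2721.
Triangular part P₁ = ½K_aγH² = 190.7 at H/3 = 3.100 m; rectangular part P₂ = K_a q H = 139.2 at H/2 = 4.650 m.
ȳ = (P₁·3.100 + P₂·4.650)/(P₁+P₂) = 3.754 m.

3.75 m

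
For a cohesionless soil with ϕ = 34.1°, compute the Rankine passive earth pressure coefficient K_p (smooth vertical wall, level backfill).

K_p = (1 + sin φ)/(1 − sin φ) = tan²(45° + 34.1°/2) = 3.552.

3.55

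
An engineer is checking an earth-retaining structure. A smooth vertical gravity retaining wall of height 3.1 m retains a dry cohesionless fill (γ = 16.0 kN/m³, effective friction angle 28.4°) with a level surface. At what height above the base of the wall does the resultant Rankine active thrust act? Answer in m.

1.03 m

K_a = 0.3554.
The pressure distribution is triangular, so the resultant acts at H/3 above the base = 3.1/3 = 1.033 m.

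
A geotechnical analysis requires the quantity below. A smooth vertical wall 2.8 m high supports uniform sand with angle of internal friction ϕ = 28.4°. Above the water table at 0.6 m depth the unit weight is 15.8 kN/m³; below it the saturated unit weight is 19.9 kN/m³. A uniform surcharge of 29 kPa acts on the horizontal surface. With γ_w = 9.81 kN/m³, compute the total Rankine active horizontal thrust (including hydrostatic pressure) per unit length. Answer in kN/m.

69.7 kN/m

K_a = tan²(45° − φ/2) = 0.3554.
γ' = 19.9 − 9.81 = 10.09 kN/m³. h₂ = H − d_w = 2.2 m.
σ'_h: at surface K_a·q = 10.31; at WT K_a(q+γd_w) = 13.67; at base K_a(q+γd_w+γ'h₂) = 21.56 kPa.
P₁ = ½(10.31+13.67)×0.6 = 7.194; P₂ = ½(13.67+21.56)×2.2 = 38.76; P_w = ½γ_w h₂² = 23.74.
Total = 7.194+38.76+23.74 = 69.69 kN/m.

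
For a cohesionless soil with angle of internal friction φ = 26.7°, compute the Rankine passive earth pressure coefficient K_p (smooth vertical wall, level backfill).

K_p = (1 + sin φ)/(1 − sin φ) = tan²(45° + 26.7°/2) = 2.632.

2.63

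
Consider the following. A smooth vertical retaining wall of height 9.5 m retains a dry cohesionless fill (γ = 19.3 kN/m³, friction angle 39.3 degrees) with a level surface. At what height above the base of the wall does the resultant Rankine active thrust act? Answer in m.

K_a = 0.2245.
The pressure distribution is triangular, so the resultant acts at H/3 above the base = 9.5/3 = 3.167 m.

3.17 m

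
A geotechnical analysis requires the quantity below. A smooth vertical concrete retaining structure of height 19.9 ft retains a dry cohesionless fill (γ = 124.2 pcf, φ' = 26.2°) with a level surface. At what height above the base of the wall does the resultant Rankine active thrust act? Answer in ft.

6.63 ft

K_a = 0.3874.
The pressure distribution is triangular, so the resultant acts at H/3 above the base = 19.9/3 = 6.633 ft.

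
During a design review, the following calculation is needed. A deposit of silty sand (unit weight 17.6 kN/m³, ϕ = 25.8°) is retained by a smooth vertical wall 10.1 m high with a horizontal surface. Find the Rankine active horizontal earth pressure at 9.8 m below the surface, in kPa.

K_a = (1 − sin φ)/(1 + sin φ) = 0.3935.
σ_h = K_a γ z = 0.3935 × 17.6 × 9.8 = 67.87 kPa.

67.9 kPa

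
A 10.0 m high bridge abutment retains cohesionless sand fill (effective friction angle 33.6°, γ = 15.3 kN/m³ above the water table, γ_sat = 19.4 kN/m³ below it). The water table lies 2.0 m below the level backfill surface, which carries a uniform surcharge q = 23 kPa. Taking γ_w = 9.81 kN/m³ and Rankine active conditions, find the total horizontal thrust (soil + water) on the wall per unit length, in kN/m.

K_a = tan²(45° − φ/2) = 0.2875.
γ' = 19.4 − 9.81 = 9.590 kN/m³. h₂ = H − d_w = 8.0 m.
σ'_h: at surface K_a·q = 6.613; at WT K_a(q+γd_w) = 15.41; at base K_a(q+γd_w+γ'h₂) = 37.47 kPa.
P₁ = ½(6.613+15.41)×2.0 = 22.02; P₂ = ½(15.41+37.47)×8.0 = 211.5; P_w = ½γ_w h₂² = 313.9.
Total = 22.02+211.5+313.9 = 547.5 kN/m.

547 kN/m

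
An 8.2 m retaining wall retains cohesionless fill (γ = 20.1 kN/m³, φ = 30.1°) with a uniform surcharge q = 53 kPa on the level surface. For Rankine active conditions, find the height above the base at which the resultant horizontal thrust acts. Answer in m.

K_a = 0.3320.
Triangular part P₁ = ½K_aγH² = 224.3 at H/3 = 2.733 m; rectangular part P₂ = K_a q H = 144.3 at H/2 = 4.100 m.
ȳ = (P₁·2.733 + P₂·4.100)/(P₁+P₂) = 3.268 m.

3.27 m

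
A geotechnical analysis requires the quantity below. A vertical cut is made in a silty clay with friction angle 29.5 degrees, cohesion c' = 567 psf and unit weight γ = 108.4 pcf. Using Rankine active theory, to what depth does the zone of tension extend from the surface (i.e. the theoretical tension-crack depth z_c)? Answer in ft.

K_a = tan²(45° − 29.5°/2) = 0.3401; √K_a = 0.5832.
The active pressure is zero where K_a γ z = 2c√K_a, so z_c = 2c/(γ√K_a) = 2×567/(108.4×0.5832) = 17.94 ft.

17.9 ft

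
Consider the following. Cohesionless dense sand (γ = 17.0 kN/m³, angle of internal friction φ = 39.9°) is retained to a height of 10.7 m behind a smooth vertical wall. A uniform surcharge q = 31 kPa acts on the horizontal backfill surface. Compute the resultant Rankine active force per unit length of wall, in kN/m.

K_a = tan²(45° − φ/2) = 0.2184.
Soil triangle: ½ K_a γ H² = 0.5×0.2184×17.0×10.7² = 212.6 kN/m.
Surcharge rectangle: K_a q H = 0.2184×31×10.7 = 72.45 kN/m.
Total = 212.6 + 72.45 = 285.0 kN/m.

285 kN/m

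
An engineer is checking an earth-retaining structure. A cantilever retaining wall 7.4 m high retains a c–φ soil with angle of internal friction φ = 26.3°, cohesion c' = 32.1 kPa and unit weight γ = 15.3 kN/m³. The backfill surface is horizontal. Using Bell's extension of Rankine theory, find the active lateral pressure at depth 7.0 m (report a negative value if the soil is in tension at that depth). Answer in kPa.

1.45 kPa

K_a = (1 − sin φ)/(1 + sin φ) = 0.3859.
σ_a = K_a γ z − 2c√K_a = 0.3859×15.3×7.0 − 2×32.1×0.6212 = 1.450 kPa.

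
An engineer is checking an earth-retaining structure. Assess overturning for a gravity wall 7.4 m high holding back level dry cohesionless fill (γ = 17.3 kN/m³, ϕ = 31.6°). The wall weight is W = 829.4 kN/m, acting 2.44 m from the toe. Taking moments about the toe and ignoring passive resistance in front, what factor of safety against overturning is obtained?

K_a = tan²(45° − 31.6°/2) = 0.3123.
P_a = ½K_aγH² = 0.5×0.3123×17.3×7.4² = 148.0 kN/m, acting at H/3 = 2.467 m above the base.
Overturning moment M_o = P_a × H/3 = 148.0 × 2.467 = 364.9.
Resisting moment M_r = W × 2.44 = 829.4 × 2.44 = 2024.
FS_overturning = M_r/M_o = 2024/364.9 = 5.545.

5.55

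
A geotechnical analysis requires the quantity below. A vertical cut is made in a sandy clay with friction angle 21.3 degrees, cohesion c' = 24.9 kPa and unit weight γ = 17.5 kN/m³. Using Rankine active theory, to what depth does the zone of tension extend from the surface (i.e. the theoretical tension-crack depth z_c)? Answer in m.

K_a = tan²(45° − 21.3°/2) = 0.4671; √K_a = 0.6834.
The active pressure is zero where K_a γ z = 2c√K_a, so z_c = 2c/(γ√K_a) = 2×24.9/(17.5×0.6834) = 4.164 m.

4.16 m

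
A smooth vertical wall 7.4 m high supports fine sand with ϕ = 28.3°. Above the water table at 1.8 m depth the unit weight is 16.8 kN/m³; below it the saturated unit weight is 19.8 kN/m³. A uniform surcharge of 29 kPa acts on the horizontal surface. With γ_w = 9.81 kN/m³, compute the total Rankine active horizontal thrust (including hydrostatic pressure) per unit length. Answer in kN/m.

356 kN/m

K_a = tan²(45° − φ/2) = 0.3568.
γ' = 19.8 − 9.81 = 9.990 kN/m³. h₂ = H − d_w = 5.6 m.
σ'_h: at surface K_a·q = 10.35; at WT K_a(q+γd_w) = 21.14; at base K_a(q+γd_w+γ'h₂) = 41.09 kPa.
P₁ = ½(10.35+21.14)×1.8 = 28.33; P₂ = ½(21.14+41.09)×5.6 = 174.2; P_w = ½γ_w h₂² = 153.8.
Total = 28.33+174.2+153.8 = 356.4 kN/m.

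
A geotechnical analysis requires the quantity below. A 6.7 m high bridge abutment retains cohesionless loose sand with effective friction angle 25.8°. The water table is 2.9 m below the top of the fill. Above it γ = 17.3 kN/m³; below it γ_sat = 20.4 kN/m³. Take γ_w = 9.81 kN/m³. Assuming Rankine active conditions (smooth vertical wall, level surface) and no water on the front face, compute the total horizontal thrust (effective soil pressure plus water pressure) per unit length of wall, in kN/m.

K_a = tan²(45° − φ/2) = 0.3935.
γ' = 20.4 − 9.81 = 10.59 kN/m³. Depth below WT = 3.8 m.
σ'_h at WT = K_a γ d_w = 19.74 kPa; at base = 19.74 + K_a γ' × 3.8 = 35.58 kPa.
P₁ (0–2.9 m) = ½×19.74×2.9 = 28.63. P₂ (2.9–6.7 m) = ½(19.74+35.58)×3.8 = 105.1.
P_w = ½ γ_w h₂² = 0.5×9.81×3.8² = 70.83. Total = 28.63+105.1+70.83 = 204.6 kN/m.

205 kN/m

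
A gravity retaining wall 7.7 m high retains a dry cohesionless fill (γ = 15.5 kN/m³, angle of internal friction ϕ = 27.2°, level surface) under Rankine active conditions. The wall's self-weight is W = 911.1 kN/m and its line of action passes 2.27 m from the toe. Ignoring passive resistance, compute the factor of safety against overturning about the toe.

4.71

K_a = tan²(45° − 27.2°/2) = 0.3726.
P_a = ½K_aγH² = 0.5×0.3726×15.5×7.7² = 171.2 kN/m, acting at H/3 = 2.567 m above the base.
Overturning moment M_o = P_a × H/3 = 171.2 × 2.567 = 439.4.
Resisting moment M_r = W × 2.27 = 911.1 × 2.27 = 2068.
FS_overturning = M_r/M_o = 2068/439.4 = 4.707.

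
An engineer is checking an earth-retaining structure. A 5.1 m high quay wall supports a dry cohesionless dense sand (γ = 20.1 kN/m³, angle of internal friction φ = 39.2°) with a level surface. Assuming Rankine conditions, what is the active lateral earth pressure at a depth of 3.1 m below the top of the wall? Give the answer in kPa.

14.0 kPa

K_a = (1 − sin φ)/(1 + sin φ) = 0.2255.
σ_h = K_a γ z = 0.2255 × 20.1 × 3.1 = 14.05 kPa.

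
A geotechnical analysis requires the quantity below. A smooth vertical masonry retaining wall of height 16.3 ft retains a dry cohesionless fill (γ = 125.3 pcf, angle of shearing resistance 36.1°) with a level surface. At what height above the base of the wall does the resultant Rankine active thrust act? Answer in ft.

5.43 ft

K_a = 0.2585.
The pressure distribution is triangular, so the resultant acts at H/3 above the base = 16.3/3 = 5.433 ft.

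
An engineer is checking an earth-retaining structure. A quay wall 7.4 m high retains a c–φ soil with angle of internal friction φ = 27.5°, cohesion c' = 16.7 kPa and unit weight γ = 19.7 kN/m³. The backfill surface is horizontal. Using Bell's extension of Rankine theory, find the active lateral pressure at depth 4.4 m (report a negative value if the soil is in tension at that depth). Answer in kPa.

K_a = (1 − sin φ)/(1 + sin φ) = 0.3682.
σ_a = K_a γ z − 2c√K_a = 0.3682×19.7×4.4 − 2×16.7×0.6068 = 11.65 kPa.

11.7 kPa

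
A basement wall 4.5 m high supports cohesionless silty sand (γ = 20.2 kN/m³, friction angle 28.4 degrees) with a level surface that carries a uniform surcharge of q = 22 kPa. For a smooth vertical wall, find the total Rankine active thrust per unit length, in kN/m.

K_a = tan²(45° − φ/2) = 0.3554.
Soil triangle: ½ K_a γ H² = 0.5×0.3554×20.2×4.5² = 72.68 kN/m.
Surcharge rectangle: K_a q H = 0.3554×22×4.5 = 35.18 kN/m.
Total = 72.68 + 35.18 = 107.9 kN/m.

108 kN/m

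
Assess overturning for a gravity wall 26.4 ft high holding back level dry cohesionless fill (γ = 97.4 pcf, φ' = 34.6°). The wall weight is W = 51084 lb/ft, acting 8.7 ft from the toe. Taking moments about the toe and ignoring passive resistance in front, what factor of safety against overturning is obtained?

K_a = tan²(45° − 34.6°/2) = 0.2756.
P_a = ½K_aγH² = 0.5×0.2756×97.4×26.4² = 9356 lb/ft, acting at H/3 = 8.800 ft above the base.
Overturning moment M_o = P_a × H/3 = 9356 × 8.800 = 82330.
Resisting moment M_r = W × 8.7 = 51084 × 8.7 = 444400.
FS_overturning = M_r/M_o = 444400/82330 = 5.398.

5.40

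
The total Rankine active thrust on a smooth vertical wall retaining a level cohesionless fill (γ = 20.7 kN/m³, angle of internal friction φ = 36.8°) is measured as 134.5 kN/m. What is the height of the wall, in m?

K_a = 0.2508. P_a = ½ K_a γ H² ⇒ H = √(2P_a/(K_a γ)).
H = √(2×134.5/(0.2508×20.7)) = 7.199 m.

7.20 m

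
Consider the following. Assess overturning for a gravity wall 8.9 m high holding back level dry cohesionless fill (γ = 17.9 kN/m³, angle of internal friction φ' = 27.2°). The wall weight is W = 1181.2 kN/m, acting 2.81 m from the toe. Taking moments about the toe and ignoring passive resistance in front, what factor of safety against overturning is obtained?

K_a = tan²(45° − 27.2°/2) = 0.3726.
P_a = ½K_aγH² = 0.5×0.3726×17.9×8.9² = 264.1 kN/m, acting at H/3 = 2.967 m above the base.
Overturning moment M_o = P_a × H/3 = 264.1 × 2.967 = 783.6.
Resisting moment M_r = W × 2.81 = 1181.2 × 2.81 = 3319.
FS_overturning = M_r/M_o = 3319/783.6 = 4.236.

4.24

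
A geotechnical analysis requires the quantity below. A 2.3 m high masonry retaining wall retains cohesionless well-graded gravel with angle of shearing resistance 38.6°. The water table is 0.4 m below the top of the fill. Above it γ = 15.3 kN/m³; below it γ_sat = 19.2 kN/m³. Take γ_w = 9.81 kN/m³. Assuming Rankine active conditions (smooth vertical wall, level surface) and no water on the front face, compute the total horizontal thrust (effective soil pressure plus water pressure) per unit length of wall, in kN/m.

24.6 kN/m

K_a = tan²(45° − φ/2) = 0.2316.
γ' = 19.2 − 9.81 = 9.390 kN/m³. Depth below WT = 1.9 m.
σ'_h at WT = K_a γ d_w = 1.418 kPa; at base = 1.418 + K_a γ' × 1.9 = 5.550 kPa.
P₁ (0–0.4 m) = ½×1.418×0.4 = 0.2835. P₂ (0.4–2.3 m) = ½(1.418+5.550)×1.9 = 6.619.
P_w = ½ γ_w h₂² = 0.5×9.81×1.9² = 17.71. Total = 0.2835+6.619+17.71 = 24.61 kN/m.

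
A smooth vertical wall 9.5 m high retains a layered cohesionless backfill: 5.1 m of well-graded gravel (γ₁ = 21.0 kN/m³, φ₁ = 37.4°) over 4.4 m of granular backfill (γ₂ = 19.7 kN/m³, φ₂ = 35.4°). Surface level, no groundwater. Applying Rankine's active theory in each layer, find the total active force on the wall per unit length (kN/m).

243 kN/m

K_a1 = tan²(45°−37.4°/2) = 0.2443; K_a2 = tan²(45°−35.4°/2) = 0.2664.
Layer 1: σ at base = K_a1 γ₁ h₁ = 26.16 kPa; P₁ = ½×26.16×5.1 = 66.71.
Layer 2: σ_v at top = γ₁h₁ = 107.1; σ_h top = K_a2×107.1 = 28.53; σ_h base = K_a2×(107.1+19.7×4.4) = 51.62.
P₂ = ½(28.53+51.62)×4.4 = 176.3. Total P_a = 66.71+176.3 = 243.0 kN/m.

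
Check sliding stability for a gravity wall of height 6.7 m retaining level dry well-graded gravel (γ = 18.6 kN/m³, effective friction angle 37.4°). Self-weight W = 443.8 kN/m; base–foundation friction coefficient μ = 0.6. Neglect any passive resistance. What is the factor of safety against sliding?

2.61

K_a = tan²(45° − 37.4°/2) = 0.2443.
P_a = ½K_aγH² = 0.5×0.2443×18.6×6.7² = 102.0 kN/m, acting at H/3 = 2.233 m above the base.
FS_sliding = μW / P_a = 0.6×443.8 / 102.0 = 2.611.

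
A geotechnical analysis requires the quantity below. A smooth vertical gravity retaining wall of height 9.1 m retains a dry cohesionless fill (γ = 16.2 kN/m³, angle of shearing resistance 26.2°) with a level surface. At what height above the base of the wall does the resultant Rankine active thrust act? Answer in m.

K_a = 0.3874.
The pressure distribution is triangular, so the resultant acts at H/3 above the base = 9.1/3 = 3.033 m.

3.03 m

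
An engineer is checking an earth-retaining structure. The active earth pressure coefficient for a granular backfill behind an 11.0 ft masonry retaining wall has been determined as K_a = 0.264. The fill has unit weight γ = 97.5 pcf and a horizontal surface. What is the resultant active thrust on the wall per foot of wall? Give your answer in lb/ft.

1560 lb/ft

P = ½ K_a γ H² = 0.5 × 0.264 × 97.5 × 11.0² = 1557 lb/ft.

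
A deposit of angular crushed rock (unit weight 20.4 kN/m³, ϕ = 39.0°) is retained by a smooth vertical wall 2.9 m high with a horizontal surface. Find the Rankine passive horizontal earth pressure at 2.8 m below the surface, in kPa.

251 kPa

K_p = (1 + sin φ)/(1 − sin φ) = 4.395.
σ_h = K_p γ z = 4.395 × 20.4 × 2.8 = 251.1 kPa.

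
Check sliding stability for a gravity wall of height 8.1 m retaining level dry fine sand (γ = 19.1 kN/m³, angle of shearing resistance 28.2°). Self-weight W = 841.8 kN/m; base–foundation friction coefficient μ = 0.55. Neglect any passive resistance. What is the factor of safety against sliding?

2.06

K_a = tan²(45° − 28.2°/2) = 0.3582.
P_a = ½K_aγH² = 0.5×0.3582×19.1×8.1² = 224.4 kN/m, acting at H/3 = 2.700 m above the base.
FS_sliding = μW / P_a = 0.55×841.8 / 224.4 = 2.063.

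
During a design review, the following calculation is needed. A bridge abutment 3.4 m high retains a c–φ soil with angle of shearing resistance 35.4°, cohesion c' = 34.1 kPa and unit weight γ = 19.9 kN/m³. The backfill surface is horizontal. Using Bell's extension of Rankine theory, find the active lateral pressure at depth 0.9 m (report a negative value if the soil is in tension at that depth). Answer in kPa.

-30.4 kPa

K_a = (1 − sin φ)/(1 + sin φ) = 0.2664.
σ_a = K_a γ z − 2c√K_a = 0.2664×19.9×0.9 − 2×34.1×0.5161 = -30.43 kPa.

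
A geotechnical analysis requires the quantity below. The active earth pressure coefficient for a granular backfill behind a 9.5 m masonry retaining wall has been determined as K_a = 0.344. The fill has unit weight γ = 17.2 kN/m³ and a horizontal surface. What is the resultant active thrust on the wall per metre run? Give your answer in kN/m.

P = ½ K_a γ H² = 0.5 × 0.344 × 17.2 × 9.5² = 267.0 kN/m.

267 kN/m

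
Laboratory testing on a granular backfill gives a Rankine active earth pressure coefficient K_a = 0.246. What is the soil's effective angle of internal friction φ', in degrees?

K_a = tan²(45° − φ/2) ⇒ 45° − φ/2 = arctan(√0.246) = 26.38°.
φ = 2(45° − 26.38°) = 37.24°.

37.2°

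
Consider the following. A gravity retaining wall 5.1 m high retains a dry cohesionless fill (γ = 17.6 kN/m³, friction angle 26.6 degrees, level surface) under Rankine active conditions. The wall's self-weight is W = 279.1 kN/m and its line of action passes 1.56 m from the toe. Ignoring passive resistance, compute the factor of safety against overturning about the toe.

2.93

K_a = tan²(45° − 26.6°/2) = 0.3814.
P_a = ½K_aγH² = 0.5×0.3814×17.6×5.1² = 87.31 kN/m, acting at H/3 = 1.700 m above the base.
Overturning moment M_o = P_a × H/3 = 87.31 × 1.700 = 148.4.
Resisting moment M_r = W × 1.56 = 279.1 × 1.56 = 435.4.
FS_overturning = M_r/M_o = 435.4/148.4 = 2.933.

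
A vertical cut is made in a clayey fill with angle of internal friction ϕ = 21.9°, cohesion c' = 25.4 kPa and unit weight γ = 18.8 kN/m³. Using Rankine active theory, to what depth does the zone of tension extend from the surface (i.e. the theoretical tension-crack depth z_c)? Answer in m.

K_a = tan²(45° − 21.9°/2) = 0.4567; √K_a = 0.6758.
The active pressure is zero where K_a γ z = 2c√K_a, so z_c = 2c/(γ√K_a) = 2×25.4/(18.8×0.6758) = 3.999 m.

4.00 m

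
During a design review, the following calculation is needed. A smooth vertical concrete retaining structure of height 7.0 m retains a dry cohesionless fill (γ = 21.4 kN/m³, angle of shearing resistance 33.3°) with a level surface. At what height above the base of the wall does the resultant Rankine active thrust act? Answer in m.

2.33 m

K_a = 0.2911.
The pressure distribution is triangular, so the resultant acts at H/3 above the base = 7.0/3 = 2.333 m.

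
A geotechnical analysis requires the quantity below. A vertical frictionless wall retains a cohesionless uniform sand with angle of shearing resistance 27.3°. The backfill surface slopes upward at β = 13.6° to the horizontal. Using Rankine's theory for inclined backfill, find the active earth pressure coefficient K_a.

K_a = cos β · (cos β − √(cos²β − cos²φ)) / (cos β + √(cos²β − cos²φ)).
cos β = 0.9720, cos φ = 0.8886, √(cos²β − cos²φ) = 0.3938.
K_a = 0.9720 × (0.9720 − 0.3938)/(0.9720 + 0.3938) = 0.4115.

0.411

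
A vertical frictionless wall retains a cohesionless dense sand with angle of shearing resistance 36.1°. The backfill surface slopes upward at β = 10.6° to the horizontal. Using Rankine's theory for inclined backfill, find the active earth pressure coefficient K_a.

K_a = cos β · (cos β − √(cos²β − cos²φ)) / (cos β + √(cos²β − cos²φ)).
cos β = 0.9829, cos φ = 0.8080, √(cos²β − cos²φ) = 0.5597.
K_a = 0.9829 × (0.9829 − 0.5597)/(0.9829 + 0.5597) = 0.2696.

0.270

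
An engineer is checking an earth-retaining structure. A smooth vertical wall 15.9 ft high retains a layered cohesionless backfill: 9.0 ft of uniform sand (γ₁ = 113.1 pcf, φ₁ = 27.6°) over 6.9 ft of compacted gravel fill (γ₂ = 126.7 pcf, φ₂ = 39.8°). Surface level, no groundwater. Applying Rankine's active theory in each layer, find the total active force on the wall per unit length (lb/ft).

3880 lb/ft

K_a1 = tan²(45°−27.6°/2) = 0.3668; K_a2 = tan²(45°−39.8°/2) = 0.2194.
Layer 1: σ at base = K_a1 γ₁ h₁ = 373.3 psf; P₁ = ½×373.3×9.0 = 1680.
Layer 2: σ_v at top = γ₁h₁ = 1018; σ_h top = K_a2×1018 = 223.4; σ_h base = K_a2×(1018+126.7×6.9) = 415.2.
P₂ = ½(223.4+415.2)×6.9 = 2203. Total P_a = 1680+2203 = 3883 lb/ft.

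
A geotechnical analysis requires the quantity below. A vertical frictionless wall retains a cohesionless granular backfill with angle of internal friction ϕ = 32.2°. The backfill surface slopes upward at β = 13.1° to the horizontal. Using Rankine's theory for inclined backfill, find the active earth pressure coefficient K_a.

K_a = cos β · (cos β − √(cos²β − cos²φ)) / (cos β + √(cos²β − cos²φ)).
cos β = 0.9740, cos φ = 0.8462, √(cos²β − cos²φ) = 0.4823.
K_a = 0.9740 × (0.9740 − 0.4823)/(0.9740 + 0.4823) = 0.3289.

0.329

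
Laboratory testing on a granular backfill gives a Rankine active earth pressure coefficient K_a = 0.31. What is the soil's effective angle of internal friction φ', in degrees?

K_a = tan²(45° − φ/2) ⇒ 45° − φ/2 = arctan(√0.31) = 29.11°.
φ = 2(45° − 29.11°) = 31.78°.

31.8°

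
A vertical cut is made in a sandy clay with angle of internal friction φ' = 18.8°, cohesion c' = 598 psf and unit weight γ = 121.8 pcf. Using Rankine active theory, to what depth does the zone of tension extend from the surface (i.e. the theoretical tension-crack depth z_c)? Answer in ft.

13.7 ft

K_a = tan²(45° − 18.8°/2) = 0.5126; √K_a = 0.7159.
The active pressure is zero where K_a γ z = 2c√K_a, so z_c = 2c/(γ√K_a) = 2×598/(121.8×0.7159) = 13.72 ft.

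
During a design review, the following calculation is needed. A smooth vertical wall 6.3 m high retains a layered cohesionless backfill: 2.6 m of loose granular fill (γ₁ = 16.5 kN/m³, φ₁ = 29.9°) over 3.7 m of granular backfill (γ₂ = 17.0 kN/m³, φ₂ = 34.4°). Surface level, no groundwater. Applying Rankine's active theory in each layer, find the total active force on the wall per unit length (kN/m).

K_a1 = tan²(45°−29.9°/2) = 0.3347; K_a2 = tan²(45°−34.4°/2) = 0.2780.
Layer 1: σ at base = K_a1 γ₁ h₁ = 14.36 kPa; P₁ = ½×14.36×2.6 = 18.67.
Layer 2: σ_v at top = γ₁h₁ = 42.90; σ_h top = K_a2×42.90 = 11.93; σ_h base = K_a2×(42.90+17.0×3.7) = 29.41.
P₂ = ½(11.93+29.41)×3.7 = 76.47. Total P_a = 18.67+76.47 = 95.14 kN/m.

95.1 kN/m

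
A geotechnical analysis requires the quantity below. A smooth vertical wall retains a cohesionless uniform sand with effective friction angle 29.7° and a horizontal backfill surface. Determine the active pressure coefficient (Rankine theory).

K_a = tan²(45° − φ/2) = tan²(30.15°) = 0.3374.

0.337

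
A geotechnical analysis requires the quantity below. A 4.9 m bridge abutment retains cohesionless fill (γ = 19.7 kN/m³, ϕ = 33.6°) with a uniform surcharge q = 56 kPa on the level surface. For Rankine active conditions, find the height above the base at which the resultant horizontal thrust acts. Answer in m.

K_a = 0.2875.
Triangular part P₁ = ½K_aγH² = 67.99 at H/3 = 1.633 m; rectangular part P₂ = K_a q H = 78.89 at H/2 = 2.450 m.
ȳ = (P₁·1.633 + P₂·2.450)/(P₁+P₂) = 2.072 m.

2.07 m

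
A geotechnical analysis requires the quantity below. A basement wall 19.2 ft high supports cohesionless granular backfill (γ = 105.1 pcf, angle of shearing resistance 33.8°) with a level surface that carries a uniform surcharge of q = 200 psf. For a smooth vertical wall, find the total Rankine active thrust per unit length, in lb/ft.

6620 lb/ft

K_a = tan²(45° − φ/2) = 0.2851.
Soil triangle: ½ K_a γ H² = 0.5×0.2851×105.1×19.2² = 5523 lb/ft.
Surcharge rectangle: K_a q H = 0.2851×200×19.2 = 1095 lb/ft.
Total = 5523 + 1095 = 6618 lb/ft.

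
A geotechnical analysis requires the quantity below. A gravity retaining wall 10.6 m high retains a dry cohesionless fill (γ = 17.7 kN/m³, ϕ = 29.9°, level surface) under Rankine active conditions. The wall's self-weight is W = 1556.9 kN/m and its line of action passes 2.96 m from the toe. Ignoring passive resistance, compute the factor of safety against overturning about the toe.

K_a = tan²(45° − 29.9°/2) = 0.3347.
P_a = ½K_aγH² = 0.5×0.3347×17.7×10.6² = 332.8 kN/m, acting at H/3 = 3.533 m above the base.
Overturning moment M_o = P_a × H/3 = 332.8 × 3.533 = 1176.
Resisting moment M_r = W × 2.96 = 1556.9 × 2.96 = 4608.
FS_overturning = M_r/M_o = 4608/1176 = 3.919.

3.92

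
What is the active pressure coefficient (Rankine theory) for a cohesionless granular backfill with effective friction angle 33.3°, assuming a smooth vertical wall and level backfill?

0.291

K_a = (1 − sin φ)/(1 + sin φ) = (1 − sin 33.3°)/(1 + sin 33.3°) = 0.2911.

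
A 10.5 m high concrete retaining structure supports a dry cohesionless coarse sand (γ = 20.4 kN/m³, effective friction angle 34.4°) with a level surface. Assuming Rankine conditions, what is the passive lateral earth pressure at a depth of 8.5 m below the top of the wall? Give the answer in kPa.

624 kPa

K_p = (1 + sin φ)/(1 − sin φ) = 3.597.
σ_h = K_p γ z = 3.597 × 20.4 × 8.5 = 623.8 kPa.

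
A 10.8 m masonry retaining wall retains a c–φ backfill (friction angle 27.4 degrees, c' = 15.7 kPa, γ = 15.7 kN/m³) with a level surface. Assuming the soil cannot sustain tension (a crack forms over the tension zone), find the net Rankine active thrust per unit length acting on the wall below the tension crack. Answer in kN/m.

K_a = 0.3697; √K_a = 0.6080.
Tension-crack depth z_c = 2c/(γ√K_a) = 2×15.7/(15.7×0.6080) = 3.289 m.
σ_a at base = K_a γ H − 2c√K_a = 0.3697×15.7×10.8 − 2×15.7×0.6080 = 43.59 kPa.
P_a = ½ × 43.59 × (H − z_c) = 0.5×43.59×7.511 = 163.7 kN/m.

164 kN/m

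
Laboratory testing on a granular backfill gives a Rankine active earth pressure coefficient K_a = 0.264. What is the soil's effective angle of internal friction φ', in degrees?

35.6°

K_a = tan²(45° − φ/2) ⇒ 45° − φ/2 = arctan(√0.264) = 27.19°.
φ = 2(45° − 27.19°) = 35.61°.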